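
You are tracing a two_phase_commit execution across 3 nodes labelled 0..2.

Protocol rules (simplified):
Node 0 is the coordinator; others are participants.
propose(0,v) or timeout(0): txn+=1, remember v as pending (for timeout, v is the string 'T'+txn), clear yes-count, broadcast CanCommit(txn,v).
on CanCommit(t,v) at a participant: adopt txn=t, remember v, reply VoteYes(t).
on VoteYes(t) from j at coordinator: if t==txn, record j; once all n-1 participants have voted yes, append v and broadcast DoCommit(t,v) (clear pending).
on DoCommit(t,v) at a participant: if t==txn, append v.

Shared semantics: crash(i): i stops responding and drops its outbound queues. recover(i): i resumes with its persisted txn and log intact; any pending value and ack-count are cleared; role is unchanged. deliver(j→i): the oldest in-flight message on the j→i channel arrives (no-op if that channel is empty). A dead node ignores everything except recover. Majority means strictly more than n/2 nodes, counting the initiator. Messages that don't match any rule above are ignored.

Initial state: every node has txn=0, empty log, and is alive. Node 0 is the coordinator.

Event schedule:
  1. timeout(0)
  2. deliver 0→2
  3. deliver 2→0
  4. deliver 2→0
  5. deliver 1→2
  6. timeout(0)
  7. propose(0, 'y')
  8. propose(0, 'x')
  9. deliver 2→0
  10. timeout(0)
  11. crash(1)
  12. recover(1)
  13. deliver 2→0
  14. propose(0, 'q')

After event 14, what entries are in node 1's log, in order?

empty

1. timeout(0):  <0:coor t1 ->
2. deliver 0→2:  <2:part t1 ->
3. deliver 2→0:  nop
4. deliver 2→0:  nop
5. deliver 1→2:  nop
6. timeout(0):  <0:coor t2 ->
7. propose(0,'y'):  <0:coor t3 ->
8. propose(0,'x'):  <0:coor t4 ->
9. deliver 2→0:  nop
10. timeout(0):  <0:coor t5 ->
11. crash(1):  <1:✗part t0 ->
12. recover(1):  <1:part t0 ->
13. deliver 2→0:  nop
14. propose(0,'q'):  <0:coor t6 ->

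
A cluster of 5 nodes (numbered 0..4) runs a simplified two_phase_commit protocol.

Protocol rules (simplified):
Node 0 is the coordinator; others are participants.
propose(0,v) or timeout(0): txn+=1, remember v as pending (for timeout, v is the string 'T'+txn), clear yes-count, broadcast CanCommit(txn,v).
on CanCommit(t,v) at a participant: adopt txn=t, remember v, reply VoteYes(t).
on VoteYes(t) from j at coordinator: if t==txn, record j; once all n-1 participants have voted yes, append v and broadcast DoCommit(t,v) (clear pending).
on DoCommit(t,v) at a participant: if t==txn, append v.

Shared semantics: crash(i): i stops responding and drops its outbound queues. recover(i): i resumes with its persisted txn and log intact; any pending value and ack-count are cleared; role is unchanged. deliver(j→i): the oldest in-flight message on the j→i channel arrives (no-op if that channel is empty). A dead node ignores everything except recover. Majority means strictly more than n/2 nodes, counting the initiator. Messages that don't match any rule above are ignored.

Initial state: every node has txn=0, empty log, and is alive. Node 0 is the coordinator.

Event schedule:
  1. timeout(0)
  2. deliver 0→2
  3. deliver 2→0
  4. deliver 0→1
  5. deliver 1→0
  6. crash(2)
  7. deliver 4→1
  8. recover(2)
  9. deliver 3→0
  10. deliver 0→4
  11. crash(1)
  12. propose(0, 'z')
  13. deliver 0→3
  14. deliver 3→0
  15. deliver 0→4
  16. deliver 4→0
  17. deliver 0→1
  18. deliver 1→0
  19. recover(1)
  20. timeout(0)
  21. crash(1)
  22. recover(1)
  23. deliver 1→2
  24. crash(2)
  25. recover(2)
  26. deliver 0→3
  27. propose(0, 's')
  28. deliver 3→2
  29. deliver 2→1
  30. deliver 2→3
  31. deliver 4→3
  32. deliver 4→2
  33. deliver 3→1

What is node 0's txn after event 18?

2

[1] timeout(0) → N0(coor t1 [-])
[2] deliver 0→2 → N2(part t1 [-])
[3] deliver 2→0 → ∅
[4] deliver 0→1 → N1(part t1 [-])
[5] deliver 1→0 → ∅
[6] crash(2) → N2(✗part t1 [-])
[7] deliver 4→1 → ∅
[8] recover(2) → N2(part t1 [-])
[9] deliver 3→0 → ∅
[10] deliver 0→4 → N4(part t1 [-])
[11] crash(1) → N1(✗part t1 [-])
[12] propose(0,'z') → N0(coor t2 [-])
[13] deliver 0→3 → N3(part t1 [-])
[14] deliver 3→0 → ∅
[15] deliver 0→4 → N4(part t2 [-])
[16] deliver 4→0 → ∅
[17] deliver 0→1 → ∅
[18] deliver 1→0 → ∅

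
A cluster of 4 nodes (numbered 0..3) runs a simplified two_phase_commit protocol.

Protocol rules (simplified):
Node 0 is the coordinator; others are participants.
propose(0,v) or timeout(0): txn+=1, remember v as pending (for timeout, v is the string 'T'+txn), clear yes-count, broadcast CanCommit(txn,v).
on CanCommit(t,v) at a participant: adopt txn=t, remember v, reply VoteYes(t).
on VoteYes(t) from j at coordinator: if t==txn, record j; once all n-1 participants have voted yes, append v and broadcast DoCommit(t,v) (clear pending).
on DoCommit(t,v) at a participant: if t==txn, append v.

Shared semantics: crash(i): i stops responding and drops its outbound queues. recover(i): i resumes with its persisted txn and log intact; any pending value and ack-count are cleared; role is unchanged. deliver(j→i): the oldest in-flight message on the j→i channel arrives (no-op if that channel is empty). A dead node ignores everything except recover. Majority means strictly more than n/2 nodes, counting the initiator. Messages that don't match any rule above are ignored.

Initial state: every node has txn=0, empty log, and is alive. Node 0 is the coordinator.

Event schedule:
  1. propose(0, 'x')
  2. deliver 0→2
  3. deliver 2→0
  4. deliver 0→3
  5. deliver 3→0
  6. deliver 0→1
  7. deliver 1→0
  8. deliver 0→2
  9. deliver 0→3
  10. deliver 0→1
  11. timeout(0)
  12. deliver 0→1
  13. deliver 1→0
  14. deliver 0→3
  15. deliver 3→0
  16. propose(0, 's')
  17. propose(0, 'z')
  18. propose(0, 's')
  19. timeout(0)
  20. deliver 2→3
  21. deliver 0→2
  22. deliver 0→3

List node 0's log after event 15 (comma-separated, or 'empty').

x

step 1 propose(0,'x'): 0={coor,t=1,log=-}
step 2 deliver 0→2: 2={part,t=1,log=-}
step 3 deliver 2→0: —
step 4 deliver 0→3: 3={part,t=1,log=-}
step 5 deliver 3→0: —
step 6 deliver 0→1: 1={part,t=1,log=-}
step 7 deliver 1→0: 0={coor,t=1,log=x}
step 8 deliver 0→2: 2={part,t=1,log=x}
step 9 deliver 0→3: 3={part,t=1,log=x}
step 10 deliver 0→1: 1={part,t=1,log=x}
step 11 timeout(0): 0={coor,t=2,log=x}
step 12 deliver 0→1: 1={part,t=2,log=x}
step 13 deliver 1→0: —
step 14 deliver 0→3: 3={part,t=2,log=x}
step 15 deliver 3→0: —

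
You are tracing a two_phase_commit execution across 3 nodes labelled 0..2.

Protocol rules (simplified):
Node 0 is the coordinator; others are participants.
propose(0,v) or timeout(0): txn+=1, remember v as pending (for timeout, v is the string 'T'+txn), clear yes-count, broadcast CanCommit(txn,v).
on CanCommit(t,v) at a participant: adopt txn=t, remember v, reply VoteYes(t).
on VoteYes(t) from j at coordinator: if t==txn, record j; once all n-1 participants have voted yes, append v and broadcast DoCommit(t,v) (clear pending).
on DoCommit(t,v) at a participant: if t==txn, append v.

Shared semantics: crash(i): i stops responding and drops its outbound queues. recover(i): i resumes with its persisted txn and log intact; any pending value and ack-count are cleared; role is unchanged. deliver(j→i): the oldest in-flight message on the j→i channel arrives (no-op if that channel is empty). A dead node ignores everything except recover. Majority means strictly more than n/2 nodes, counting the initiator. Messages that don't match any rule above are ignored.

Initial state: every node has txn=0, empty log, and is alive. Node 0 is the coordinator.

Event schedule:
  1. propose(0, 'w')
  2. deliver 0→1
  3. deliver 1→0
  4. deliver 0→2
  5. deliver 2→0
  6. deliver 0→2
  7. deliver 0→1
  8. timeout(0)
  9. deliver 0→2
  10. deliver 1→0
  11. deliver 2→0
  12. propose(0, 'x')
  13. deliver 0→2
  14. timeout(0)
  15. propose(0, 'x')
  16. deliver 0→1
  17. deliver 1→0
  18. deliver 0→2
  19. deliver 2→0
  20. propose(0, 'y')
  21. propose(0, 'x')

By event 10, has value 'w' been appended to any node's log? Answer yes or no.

yes

1. propose(0,'w'):  <0:coor t1 ->
2. deliver 0→1:  <1:part t1 ->
3. deliver 1→0:  nop
4. deliver 0→2:  <2:part t1 ->
5. deliver 2→0:  <0:coor t1 w>
6. deliver 0→2:  <2:part t1 w>
7. deliver 0→1:  <1:part t1 w>
8. timeout(0):  <0:coor t2 w>
9. deliver 0→2:  <2:part t2 w>
10. deliver 1→0:  nop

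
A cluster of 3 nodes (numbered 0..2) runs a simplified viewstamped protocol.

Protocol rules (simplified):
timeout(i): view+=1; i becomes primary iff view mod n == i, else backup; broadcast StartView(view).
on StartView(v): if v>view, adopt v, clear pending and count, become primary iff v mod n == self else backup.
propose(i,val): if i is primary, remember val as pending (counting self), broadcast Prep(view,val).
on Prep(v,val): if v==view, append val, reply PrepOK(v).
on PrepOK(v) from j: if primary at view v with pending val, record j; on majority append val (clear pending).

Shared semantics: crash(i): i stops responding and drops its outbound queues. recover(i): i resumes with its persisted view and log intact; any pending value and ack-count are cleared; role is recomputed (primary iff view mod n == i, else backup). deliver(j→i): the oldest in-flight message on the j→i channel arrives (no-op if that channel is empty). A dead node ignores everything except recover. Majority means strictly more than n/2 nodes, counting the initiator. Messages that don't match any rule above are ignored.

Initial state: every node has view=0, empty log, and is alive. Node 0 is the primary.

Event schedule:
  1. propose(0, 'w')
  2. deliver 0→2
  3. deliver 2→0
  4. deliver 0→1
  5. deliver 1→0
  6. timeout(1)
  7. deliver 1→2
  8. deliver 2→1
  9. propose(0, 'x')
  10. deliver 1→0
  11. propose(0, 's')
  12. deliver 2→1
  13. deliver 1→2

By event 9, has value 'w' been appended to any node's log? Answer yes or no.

yes

step 1 propose(0,'w'): —
step 2 deliver 0→2: 2={back,v=0,log=w}
step 3 deliver 2→0: 0={prim,v=0,log=w}
step 4 deliver 0→1: 1={back,v=0,log=w}
step 5 deliver 1→0: —
step 6 timeout(1): 1={prim,v=1,log=w}
step 7 deliver 1→2: 2={back,v=1,log=w}
step 8 deliver 2→1: —
step 9 propose(0,'x'): —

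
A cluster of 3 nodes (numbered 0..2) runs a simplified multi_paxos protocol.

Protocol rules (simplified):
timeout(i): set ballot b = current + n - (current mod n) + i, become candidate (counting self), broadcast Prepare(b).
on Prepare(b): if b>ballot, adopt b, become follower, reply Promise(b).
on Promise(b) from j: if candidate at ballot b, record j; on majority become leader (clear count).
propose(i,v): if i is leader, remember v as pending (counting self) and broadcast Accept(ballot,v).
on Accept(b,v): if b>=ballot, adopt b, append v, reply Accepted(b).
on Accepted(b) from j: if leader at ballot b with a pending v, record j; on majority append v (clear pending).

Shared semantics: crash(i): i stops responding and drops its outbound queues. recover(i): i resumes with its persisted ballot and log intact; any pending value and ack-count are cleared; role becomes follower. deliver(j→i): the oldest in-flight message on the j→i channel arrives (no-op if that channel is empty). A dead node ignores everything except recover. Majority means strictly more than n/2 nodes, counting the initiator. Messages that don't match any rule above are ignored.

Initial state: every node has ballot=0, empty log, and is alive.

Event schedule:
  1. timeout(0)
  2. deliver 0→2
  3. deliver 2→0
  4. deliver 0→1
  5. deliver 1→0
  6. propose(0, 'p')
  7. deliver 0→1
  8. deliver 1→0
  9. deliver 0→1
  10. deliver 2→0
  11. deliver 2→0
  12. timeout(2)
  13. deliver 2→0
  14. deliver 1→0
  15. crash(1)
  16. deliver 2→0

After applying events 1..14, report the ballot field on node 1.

[1] timeout(0) → N0(cand b3 [-])
[2] deliver 0→2 → N2(foll b3 [-])
[3] deliver 2→0 → N0(lead b3 [-])
[4] deliver 0→1 → N1(foll b3 [-])
[5] deliver 1→0 → ∅
[6] propose(0,'p') → ∅
[7] deliver 0→1 → N1(foll b3 [p])
[8] deliver 1→0 → N0(lead b3 [p])
[9] deliver 0→1 → ∅
[10] deliver 2→0 → ∅
[11] deliver 2→0 → ∅
[12] timeout(2) → N2(cand b8 [-])
[13] deliver 2→0 → N0(foll b8 [p])
[14] deliver 1→0 → ∅

3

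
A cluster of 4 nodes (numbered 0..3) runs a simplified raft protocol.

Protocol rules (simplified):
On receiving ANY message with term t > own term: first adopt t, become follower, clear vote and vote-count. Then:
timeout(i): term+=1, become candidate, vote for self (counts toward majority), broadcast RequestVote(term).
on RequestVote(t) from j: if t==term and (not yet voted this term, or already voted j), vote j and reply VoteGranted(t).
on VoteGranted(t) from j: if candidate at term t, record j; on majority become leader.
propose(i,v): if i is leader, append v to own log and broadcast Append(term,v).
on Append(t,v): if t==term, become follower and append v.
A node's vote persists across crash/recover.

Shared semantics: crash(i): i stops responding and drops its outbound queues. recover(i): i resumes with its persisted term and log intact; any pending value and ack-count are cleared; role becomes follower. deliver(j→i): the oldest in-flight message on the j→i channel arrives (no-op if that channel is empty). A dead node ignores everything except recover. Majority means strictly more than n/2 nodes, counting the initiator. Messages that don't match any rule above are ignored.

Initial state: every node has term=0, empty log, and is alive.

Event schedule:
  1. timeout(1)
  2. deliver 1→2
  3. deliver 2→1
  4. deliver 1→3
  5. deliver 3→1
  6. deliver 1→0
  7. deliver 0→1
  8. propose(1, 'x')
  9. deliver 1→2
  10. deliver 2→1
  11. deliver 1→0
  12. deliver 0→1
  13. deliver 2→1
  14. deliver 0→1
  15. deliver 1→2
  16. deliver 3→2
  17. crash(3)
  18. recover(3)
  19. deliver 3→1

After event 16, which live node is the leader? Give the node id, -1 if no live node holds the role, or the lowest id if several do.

1

after 1 — timeout(1): n1:cand/t1/[-]
after 2 — deliver 1→2: n2:foll/t1/[-]
after 3 — deliver 2→1: ·
after 4 — deliver 1→3: n3:foll/t1/[-]
after 5 — deliver 3→1: n1:lead/t1/[-]
after 6 — deliver 1→0: n0:foll/t1/[-]
after 7 — deliver 0→1: ·
after 8 — propose(1,'x'): n1:lead/t1/[x]
after 9 — deliver 1→2: n2:foll/t1/[x]
after 10 — deliver 2→1: ·
after 11 — deliver 1→0: n0:foll/t1/[x]
after 12 — deliver 0→1: ·
after 13 — deliver 2→1: ·
after 14 — deliver 0→1: ·
after 15 — deliver 1→2: ·
after 16 — deliver 3→2: ·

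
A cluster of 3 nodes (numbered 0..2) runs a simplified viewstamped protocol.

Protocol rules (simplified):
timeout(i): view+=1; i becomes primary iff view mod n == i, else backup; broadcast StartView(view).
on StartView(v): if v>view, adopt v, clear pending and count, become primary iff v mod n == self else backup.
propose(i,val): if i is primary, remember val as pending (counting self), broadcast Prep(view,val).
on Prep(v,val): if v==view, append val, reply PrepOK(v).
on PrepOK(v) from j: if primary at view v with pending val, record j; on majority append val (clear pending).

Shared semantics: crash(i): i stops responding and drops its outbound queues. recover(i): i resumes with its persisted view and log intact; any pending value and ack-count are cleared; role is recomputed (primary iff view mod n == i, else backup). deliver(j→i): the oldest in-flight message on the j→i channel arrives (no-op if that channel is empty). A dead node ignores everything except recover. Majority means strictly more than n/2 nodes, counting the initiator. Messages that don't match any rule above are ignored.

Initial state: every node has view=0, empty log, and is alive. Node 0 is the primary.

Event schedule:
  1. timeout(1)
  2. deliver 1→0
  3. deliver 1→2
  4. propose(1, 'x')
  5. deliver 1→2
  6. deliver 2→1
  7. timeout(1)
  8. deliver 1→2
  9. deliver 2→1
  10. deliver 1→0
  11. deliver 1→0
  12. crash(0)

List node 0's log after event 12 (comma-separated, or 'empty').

x

1. timeout(1):  <1:prim v1 ->
2. deliver 1→0:  <0:back v1 ->
3. deliver 1→2:  <2:back v1 ->
4. propose(1,'x'):  nop
5. deliver 1→2:  <2:back v1 x>
6. deliver 2→1:  <1:prim v1 x>
7. timeout(1):  <1:back v2 x>
8. deliver 1→2:  <2:prim v2 x>
9. deliver 2→1:  nop
10. deliver 1→0:  <0:back v1 x>
11. deliver 1→0:  <0:back v2 x>
12. crash(0):  <0:✗back v2 x>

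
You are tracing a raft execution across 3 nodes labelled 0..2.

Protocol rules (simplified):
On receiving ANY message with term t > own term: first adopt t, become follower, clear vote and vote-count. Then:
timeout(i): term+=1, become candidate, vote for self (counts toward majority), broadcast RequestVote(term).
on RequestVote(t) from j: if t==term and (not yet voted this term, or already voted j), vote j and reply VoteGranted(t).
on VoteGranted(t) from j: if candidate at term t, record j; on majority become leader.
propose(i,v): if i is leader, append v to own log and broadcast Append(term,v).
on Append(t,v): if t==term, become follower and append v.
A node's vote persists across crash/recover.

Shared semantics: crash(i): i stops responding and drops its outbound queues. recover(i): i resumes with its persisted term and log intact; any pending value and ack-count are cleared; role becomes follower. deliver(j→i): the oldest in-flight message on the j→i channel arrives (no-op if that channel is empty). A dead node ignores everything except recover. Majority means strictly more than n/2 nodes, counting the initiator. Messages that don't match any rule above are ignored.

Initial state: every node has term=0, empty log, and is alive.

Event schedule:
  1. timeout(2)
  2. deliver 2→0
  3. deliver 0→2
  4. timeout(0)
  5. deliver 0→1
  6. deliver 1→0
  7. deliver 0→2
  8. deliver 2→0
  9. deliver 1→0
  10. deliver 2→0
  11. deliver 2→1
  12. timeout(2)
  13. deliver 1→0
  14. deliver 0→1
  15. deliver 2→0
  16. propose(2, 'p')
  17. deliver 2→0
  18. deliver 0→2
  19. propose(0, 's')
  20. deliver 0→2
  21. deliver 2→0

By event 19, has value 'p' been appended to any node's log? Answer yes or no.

no

after 1 — timeout(2): n2:cand/t1/[-]
after 2 — deliver 2→0: n0:foll/t1/[-]
after 3 — deliver 0→2: n2:lead/t1/[-]
after 4 — timeout(0): n0:cand/t2/[-]
after 5 — deliver 0→1: n1:foll/t2/[-]
after 6 — deliver 1→0: n0:lead/t2/[-]
after 7 — deliver 0→2: n2:foll/t2/[-]
after 8 — deliver 2→0: ·
after 9 — deliver 1→0: ·
after 10 — deliver 2→0: ·
after 11 — deliver 2→1: ·
after 12 — timeout(2): n2:cand/t3/[-]
after 13 — deliver 1→0: ·
after 14 — deliver 0→1: ·
after 15 — deliver 2→0: n0:foll/t3/[-]
after 16 — propose(2,'p'): ·
after 17 — deliver 2→0: ·
after 18 — deliver 0→2: n2:lead/t3/[-]
after 19 — propose(0,'s'): ·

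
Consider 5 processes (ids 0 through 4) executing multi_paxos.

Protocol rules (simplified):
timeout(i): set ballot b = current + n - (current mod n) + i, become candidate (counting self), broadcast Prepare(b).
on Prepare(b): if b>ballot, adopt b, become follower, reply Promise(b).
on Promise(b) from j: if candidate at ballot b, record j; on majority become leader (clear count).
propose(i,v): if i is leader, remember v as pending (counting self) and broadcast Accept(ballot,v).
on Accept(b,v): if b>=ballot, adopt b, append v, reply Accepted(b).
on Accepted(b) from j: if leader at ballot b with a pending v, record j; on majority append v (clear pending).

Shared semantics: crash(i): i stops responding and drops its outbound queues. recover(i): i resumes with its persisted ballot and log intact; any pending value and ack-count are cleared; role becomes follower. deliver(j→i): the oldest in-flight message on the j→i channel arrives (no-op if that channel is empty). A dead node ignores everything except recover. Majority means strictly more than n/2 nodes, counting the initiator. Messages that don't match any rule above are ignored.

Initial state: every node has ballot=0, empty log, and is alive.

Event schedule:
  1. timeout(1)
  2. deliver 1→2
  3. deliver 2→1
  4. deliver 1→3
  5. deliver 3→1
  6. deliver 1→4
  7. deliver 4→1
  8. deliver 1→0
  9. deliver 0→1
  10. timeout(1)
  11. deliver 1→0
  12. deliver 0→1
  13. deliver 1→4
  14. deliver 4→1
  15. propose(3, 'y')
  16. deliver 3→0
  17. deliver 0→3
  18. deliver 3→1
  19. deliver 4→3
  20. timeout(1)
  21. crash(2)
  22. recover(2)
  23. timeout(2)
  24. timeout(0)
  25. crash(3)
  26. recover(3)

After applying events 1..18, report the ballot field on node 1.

after 1 — timeout(1): n1:cand/b6/[-]
after 2 — deliver 1→2: n2:foll/b6/[-]
after 3 — deliver 2→1: ·
after 4 — deliver 1→3: n3:foll/b6/[-]
after 5 — deliver 3→1: n1:lead/b6/[-]
after 6 — deliver 1→4: n4:foll/b6/[-]
after 7 — deliver 4→1: ·
after 8 — deliver 1→0: n0:foll/b6/[-]
after 9 — deliver 0→1: ·
after 10 — timeout(1): n1:cand/b11/[-]
after 11 — deliver 1→0: n0:foll/b11/[-]
after 12 — deliver 0→1: ·
after 13 — deliver 1→4: n4:foll/b11/[-]
after 14 — deliver 4→1: n1:lead/b11/[-]
after 15 — propose(3,'y'): ·
after 16 — deliver 3→0: ·
after 17 — deliver 0→3: ·
after 18 — deliver 3→1: ·

11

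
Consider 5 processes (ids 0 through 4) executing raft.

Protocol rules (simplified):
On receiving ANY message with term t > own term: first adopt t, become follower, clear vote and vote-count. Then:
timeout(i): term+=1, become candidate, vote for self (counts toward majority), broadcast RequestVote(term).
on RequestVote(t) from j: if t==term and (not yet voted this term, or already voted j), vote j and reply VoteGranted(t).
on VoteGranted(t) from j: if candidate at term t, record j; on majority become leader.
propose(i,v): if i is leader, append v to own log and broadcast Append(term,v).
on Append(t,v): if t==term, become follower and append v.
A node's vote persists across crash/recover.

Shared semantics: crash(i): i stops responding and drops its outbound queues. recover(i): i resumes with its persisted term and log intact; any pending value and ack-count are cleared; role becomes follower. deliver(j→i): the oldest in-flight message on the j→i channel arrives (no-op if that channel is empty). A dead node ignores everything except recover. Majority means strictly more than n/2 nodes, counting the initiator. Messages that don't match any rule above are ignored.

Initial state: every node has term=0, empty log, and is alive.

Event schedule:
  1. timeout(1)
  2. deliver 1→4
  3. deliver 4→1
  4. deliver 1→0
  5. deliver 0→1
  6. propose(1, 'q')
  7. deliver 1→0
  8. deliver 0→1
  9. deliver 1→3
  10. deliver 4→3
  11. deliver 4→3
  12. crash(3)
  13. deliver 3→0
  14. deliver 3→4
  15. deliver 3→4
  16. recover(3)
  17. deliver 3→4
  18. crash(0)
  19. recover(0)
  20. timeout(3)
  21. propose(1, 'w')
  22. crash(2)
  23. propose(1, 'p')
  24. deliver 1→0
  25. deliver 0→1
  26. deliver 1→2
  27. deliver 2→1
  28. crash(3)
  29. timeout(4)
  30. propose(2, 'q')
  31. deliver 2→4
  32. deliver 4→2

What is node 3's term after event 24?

1. timeout(1):  <1:cand t1 ->
2. deliver 1→4:  <4:foll t1 ->
3. deliver 4→1:  nop
4. deliver 1→0:  <0:foll t1 ->
5. deliver 0→1:  <1:lead t1 ->
6. propose(1,'q'):  <1:lead t1 q>
7. deliver 1→0:  <0:foll t1 q>
8. deliver 0→1:  nop
9. deliver 1→3:  <3:foll t1 ->
10. deliver 4→3:  nop
11. deliver 4→3:  nop
12. crash(3):  <3:✗foll t1 ->
13. deliver 3→0:  nop
14. deliver 3→4:  nop
15. deliver 3→4:  nop
16. recover(3):  <3:foll t1 ->
17. deliver 3→4:  nop
18. crash(0):  <0:✗foll t1 q>
19. recover(0):  <0:foll t1 q>
20. timeout(3):  <3:cand t2 ->
21. propose(1,'w'):  <1:lead t1 q,w>
22. crash(2):  <2:✗foll t0 ->
23. propose(1,'p'):  <1:lead t1 q,w,p>
24. deliver 1→0:  <0:foll t1 q,w>

2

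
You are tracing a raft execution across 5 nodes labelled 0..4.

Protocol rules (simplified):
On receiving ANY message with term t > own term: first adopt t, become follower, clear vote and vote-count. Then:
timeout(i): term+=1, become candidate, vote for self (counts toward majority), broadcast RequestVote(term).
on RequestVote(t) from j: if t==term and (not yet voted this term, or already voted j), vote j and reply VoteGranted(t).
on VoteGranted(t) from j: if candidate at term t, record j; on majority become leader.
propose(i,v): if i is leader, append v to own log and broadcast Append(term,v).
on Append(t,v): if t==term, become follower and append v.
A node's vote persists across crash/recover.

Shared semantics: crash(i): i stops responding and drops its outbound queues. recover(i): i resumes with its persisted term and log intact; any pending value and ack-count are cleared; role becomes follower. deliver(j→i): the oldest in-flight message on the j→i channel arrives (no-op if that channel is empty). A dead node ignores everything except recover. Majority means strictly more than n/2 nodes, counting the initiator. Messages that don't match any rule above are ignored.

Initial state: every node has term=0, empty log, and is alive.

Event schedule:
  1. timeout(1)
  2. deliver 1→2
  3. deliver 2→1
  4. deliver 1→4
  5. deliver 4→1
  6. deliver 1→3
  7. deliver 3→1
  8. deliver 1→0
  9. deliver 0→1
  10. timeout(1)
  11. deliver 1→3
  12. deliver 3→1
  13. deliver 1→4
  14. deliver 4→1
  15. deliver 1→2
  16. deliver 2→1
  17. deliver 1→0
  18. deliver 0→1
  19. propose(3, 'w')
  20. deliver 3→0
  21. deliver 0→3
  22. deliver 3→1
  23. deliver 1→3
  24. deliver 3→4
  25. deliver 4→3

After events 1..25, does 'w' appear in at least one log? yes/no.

no

[1] timeout(1) → N1(cand t1 [-])
[2] deliver 1→2 → N2(foll t1 [-])
[3] deliver 2→1 → ∅
[4] deliver 1→4 → N4(foll t1 [-])
[5] deliver 4→1 → N1(lead t1 [-])
[6] deliver 1→3 → N3(foll t1 [-])
[7] deliver 3→1 → ∅
[8] deliver 1→0 → N0(foll t1 [-])
[9] deliver 0→1 → ∅
[10] timeout(1) → N1(cand t2 [-])
[11] deliver 1→3 → N3(foll t2 [-])
[12] deliver 3→1 → ∅
[13] deliver 1→4 → N4(foll t2 [-])
[14] deliver 4→1 → N1(lead t2 [-])
[15] deliver 1→2 → N2(foll t2 [-])
[16] deliver 2→1 → ∅
[17] deliver 1→0 → N0(foll t2 [-])
[18] deliver 0→1 → ∅
[19] propose(3,'w') → ∅
[20] deliver 3→0 → ∅
[21] deliver 0→3 → ∅
[22] deliver 3→1 → ∅
[23] deliver 1→3 → ∅
[24] deliver 3→4 → ∅
[25] deliver 4→3 → ∅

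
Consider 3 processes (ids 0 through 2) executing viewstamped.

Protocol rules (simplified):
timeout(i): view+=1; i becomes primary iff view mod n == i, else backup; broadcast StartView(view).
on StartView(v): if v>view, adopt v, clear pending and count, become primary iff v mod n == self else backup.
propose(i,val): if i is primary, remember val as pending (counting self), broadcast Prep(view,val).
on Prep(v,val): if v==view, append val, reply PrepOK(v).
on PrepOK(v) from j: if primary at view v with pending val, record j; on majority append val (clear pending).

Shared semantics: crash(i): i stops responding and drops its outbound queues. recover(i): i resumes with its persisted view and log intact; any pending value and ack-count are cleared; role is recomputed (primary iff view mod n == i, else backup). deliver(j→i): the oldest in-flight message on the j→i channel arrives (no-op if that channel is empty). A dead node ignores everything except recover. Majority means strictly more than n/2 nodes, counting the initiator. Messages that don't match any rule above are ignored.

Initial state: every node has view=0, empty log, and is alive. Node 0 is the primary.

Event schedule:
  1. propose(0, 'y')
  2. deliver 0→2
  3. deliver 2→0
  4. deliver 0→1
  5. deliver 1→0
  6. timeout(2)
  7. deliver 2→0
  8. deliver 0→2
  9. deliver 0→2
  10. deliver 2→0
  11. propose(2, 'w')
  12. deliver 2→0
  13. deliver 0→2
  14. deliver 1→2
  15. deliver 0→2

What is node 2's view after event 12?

after 1 — propose(0,'y'): ·
after 2 — deliver 0→2: n2:back/v0/[y]
after 3 — deliver 2→0: n0:prim/v0/[y]
after 4 — deliver 0→1: n1:back/v0/[y]
after 5 — deliver 1→0: ·
after 6 — timeout(2): n2:back/v1/[y]
after 7 — deliver 2→0: n0:back/v1/[y]
after 8 — deliver 0→2: ·
after 9 — deliver 0→2: ·
after 10 — deliver 2→0: ·
after 11 — propose(2,'w'): ·
after 12 — deliver 2→0: ·

1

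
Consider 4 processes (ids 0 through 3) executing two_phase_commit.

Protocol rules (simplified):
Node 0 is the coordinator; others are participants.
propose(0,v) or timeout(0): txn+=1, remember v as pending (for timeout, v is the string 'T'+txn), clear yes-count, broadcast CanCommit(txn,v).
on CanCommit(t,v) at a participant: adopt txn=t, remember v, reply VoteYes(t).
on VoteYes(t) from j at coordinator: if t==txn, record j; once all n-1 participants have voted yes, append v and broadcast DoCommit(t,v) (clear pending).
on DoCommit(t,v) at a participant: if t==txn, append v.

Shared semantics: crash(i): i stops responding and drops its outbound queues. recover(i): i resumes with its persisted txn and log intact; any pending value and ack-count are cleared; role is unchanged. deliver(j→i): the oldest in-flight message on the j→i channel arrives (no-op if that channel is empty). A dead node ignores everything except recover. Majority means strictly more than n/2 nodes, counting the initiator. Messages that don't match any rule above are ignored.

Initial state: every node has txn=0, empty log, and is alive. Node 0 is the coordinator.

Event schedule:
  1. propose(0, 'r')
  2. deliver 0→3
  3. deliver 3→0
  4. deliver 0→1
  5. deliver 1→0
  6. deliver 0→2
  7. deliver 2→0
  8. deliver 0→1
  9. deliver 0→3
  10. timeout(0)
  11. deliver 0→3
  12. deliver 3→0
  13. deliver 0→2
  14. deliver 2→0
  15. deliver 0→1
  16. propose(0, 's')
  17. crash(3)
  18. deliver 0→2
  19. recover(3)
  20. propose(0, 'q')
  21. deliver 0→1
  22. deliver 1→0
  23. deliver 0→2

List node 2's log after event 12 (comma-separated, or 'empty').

empty

[1] propose(0,'r') → N0(coor t1 [-])
[2] deliver 0→3 → N3(part t1 [-])
[3] deliver 3→0 → ∅
[4] deliver 0→1 → N1(part t1 [-])
[5] deliver 1→0 → ∅
[6] deliver 0→2 → N2(part t1 [-])
[7] deliver 2→0 → N0(coor t1 [r])
[8] deliver 0→1 → N1(part t1 [r])
[9] deliver 0→3 → N3(part t1 [r])
[10] timeout(0) → N0(coor t2 [r])
[11] deliver 0→3 → N3(part t2 [r])
[12] deliver 3→0 → ∅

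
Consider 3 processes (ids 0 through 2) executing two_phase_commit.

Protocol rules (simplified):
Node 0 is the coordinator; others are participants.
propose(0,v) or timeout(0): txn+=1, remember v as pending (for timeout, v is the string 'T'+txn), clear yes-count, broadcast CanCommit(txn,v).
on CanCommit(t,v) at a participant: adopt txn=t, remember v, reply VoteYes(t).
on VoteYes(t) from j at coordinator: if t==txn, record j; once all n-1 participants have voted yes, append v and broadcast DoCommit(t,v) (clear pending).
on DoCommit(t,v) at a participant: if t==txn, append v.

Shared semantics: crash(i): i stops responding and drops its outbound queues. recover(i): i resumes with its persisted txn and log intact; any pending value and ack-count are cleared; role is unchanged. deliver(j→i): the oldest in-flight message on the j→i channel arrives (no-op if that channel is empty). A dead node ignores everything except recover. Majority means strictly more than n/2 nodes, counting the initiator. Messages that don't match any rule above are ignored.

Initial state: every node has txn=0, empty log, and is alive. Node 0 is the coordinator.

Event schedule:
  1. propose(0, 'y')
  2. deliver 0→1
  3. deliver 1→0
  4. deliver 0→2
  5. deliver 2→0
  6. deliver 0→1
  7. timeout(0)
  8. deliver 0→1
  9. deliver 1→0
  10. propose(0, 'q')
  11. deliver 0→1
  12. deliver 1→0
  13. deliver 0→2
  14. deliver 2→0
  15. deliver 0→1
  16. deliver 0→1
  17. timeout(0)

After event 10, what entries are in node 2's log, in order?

e1 propose(0,'y'): 0[coor,t=1,-]
e2 deliver 0→1: 1[part,t=1,-]
e3 deliver 1→0: ·
e4 deliver 0→2: 2[part,t=1,-]
e5 deliver 2→0: 0[coor,t=1,y]
e6 deliver 0→1: 1[part,t=1,y]
e7 timeout(0): 0[coor,t=2,y]
e8 deliver 0→1: 1[part,t=2,y]
e9 deliver 1→0: ·
e10 propose(0,'q'): 0[coor,t=3,y]

empty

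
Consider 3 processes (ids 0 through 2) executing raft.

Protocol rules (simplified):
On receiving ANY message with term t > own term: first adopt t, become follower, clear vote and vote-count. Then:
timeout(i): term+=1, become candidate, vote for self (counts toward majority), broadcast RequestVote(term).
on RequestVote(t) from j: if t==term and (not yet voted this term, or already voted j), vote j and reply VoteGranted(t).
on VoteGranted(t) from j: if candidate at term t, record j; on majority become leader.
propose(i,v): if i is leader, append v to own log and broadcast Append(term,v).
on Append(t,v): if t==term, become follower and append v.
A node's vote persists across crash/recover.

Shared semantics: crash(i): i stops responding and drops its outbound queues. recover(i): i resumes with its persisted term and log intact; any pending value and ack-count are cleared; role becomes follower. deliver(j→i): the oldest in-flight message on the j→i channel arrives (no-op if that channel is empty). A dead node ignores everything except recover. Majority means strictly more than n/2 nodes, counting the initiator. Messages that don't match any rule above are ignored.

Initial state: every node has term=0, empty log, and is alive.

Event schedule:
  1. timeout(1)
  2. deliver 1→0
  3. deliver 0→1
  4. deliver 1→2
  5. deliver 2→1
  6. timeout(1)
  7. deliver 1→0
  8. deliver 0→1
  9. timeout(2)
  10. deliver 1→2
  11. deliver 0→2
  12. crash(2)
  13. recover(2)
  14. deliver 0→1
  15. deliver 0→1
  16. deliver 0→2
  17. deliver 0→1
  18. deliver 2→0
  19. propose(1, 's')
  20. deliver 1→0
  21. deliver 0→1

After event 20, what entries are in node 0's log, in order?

s

after 1 — timeout(1): n1:cand/t1/[-]
after 2 — deliver 1→0: n0:foll/t1/[-]
after 3 — deliver 0→1: n1:lead/t1/[-]
after 4 — deliver 1→2: n2:foll/t1/[-]
after 5 — deliver 2→1: ·
after 6 — timeout(1): n1:cand/t2/[-]
after 7 — deliver 1→0: n0:foll/t2/[-]
after 8 — deliver 0→1: n1:lead/t2/[-]
after 9 — timeout(2): n2:cand/t2/[-]
after 10 — deliver 1→2: ·
after 11 — deliver 0→2: ·
after 12 — crash(2): n2:✗cand/t2/[-]
after 13 — recover(2): n2:foll/t2/[-]
after 14 — deliver 0→1: ·
after 15 — deliver 0→1: ·
after 16 — deliver 0→2: ·
after 17 — deliver 0→1: ·
after 18 — deliver 2→0: ·
after 19 — propose(1,'s'): n1:lead/t2/[s]
after 20 — deliver 1→0: n0:foll/t2/[s]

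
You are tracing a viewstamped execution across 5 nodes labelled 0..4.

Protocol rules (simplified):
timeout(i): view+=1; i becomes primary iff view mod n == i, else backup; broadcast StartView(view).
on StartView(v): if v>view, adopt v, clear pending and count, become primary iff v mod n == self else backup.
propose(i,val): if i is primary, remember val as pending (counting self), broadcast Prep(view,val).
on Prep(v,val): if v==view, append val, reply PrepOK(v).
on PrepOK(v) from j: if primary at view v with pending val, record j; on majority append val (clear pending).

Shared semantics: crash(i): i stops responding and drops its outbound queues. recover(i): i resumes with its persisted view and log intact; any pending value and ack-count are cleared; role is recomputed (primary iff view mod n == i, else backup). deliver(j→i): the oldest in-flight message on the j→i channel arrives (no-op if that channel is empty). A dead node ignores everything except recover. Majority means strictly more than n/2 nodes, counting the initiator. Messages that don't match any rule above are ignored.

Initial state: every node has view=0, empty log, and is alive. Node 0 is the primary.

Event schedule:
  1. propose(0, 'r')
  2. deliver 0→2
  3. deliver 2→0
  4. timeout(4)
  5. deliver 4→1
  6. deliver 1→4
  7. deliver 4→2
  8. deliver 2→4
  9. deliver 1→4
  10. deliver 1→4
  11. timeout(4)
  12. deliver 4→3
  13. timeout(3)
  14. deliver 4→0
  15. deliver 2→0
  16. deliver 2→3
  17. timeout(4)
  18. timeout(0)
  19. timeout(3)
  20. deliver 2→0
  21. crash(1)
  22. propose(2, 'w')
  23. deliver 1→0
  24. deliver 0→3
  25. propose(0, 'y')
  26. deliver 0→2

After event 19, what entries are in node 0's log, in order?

e1 propose(0,'r'): ·
e2 deliver 0→2: 2[back,v=0,r]
e3 deliver 2→0: ·
e4 timeout(4): 4[back,v=1,-]
e5 deliver 4→1: 1[prim,v=1,-]
e6 deliver 1→4: ·
e7 deliver 4→2: 2[back,v=1,r]
e8 deliver 2→4: ·
e9 deliver 1→4: ·
e10 deliver 1→4: ·
e11 timeout(4): 4[back,v=2,-]
e12 deliver 4→3: 3[back,v=1,-]
e13 timeout(3): 3[back,v=2,-]
e14 deliver 4→0: 0[back,v=1,-]
e15 deliver 2→0: ·
e16 deliver 2→3: ·
e17 timeout(4): 4[back,v=3,-]
e18 timeout(0): 0[back,v=2,-]
e19 timeout(3): 3[prim,v=3,-]

empty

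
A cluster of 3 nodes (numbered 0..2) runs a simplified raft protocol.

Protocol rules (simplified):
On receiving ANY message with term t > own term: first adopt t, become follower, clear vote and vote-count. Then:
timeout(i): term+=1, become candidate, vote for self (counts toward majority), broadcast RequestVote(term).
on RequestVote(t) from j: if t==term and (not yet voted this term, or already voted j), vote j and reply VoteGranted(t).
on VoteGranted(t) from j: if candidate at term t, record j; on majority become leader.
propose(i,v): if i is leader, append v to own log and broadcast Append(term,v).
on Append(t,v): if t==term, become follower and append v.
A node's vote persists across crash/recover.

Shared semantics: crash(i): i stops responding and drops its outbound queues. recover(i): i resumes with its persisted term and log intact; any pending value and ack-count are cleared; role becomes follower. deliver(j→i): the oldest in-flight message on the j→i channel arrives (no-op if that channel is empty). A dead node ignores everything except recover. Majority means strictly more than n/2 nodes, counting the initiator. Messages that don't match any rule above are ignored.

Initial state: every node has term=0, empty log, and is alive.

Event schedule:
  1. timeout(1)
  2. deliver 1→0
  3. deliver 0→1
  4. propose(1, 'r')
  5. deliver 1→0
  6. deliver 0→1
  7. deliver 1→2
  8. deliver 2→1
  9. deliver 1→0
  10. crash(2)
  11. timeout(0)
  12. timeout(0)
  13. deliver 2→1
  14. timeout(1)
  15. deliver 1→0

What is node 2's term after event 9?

after 1 — timeout(1): n1:cand/t1/[-]
after 2 — deliver 1→0: n0:foll/t1/[-]
after 3 — deliver 0→1: n1:lead/t1/[-]
after 4 — propose(1,'r'): n1:lead/t1/[r]
after 5 — deliver 1→0: n0:foll/t1/[r]
after 6 — deliver 0→1: ·
after 7 — deliver 1→2: n2:foll/t1/[-]
after 8 — deliver 2→1: ·
after 9 — deliver 1→0: ·

1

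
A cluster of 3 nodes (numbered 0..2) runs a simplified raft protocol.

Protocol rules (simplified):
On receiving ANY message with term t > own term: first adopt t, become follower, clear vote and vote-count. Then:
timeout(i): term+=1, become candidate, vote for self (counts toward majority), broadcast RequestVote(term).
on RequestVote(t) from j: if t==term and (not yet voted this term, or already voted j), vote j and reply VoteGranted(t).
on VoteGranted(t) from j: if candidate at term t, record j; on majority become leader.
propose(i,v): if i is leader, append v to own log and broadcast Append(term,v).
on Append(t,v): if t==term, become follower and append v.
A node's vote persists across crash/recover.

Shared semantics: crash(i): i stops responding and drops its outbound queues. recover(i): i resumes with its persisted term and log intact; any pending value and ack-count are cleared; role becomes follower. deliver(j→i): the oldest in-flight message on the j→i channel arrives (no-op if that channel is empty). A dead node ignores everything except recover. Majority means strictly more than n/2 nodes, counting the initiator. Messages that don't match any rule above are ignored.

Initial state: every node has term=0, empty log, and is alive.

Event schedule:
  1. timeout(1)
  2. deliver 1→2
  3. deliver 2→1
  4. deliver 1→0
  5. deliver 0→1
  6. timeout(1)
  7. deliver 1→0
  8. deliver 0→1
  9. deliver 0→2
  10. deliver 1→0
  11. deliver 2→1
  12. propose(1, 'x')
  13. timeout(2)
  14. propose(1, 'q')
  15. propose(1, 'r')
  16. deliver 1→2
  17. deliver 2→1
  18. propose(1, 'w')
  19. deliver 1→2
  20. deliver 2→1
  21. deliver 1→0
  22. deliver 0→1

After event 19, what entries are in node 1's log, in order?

[1] timeout(1) → N1(cand t1 [-])
[2] deliver 1→2 → N2(foll t1 [-])
[3] deliver 2→1 → N1(lead t1 [-])
[4] deliver 1→0 → N0(foll t1 [-])
[5] deliver 0→1 → ∅
[6] timeout(1) → N1(cand t2 [-])
[7] deliver 1→0 → N0(foll t2 [-])
[8] deliver 0→1 → N1(lead t2 [-])
[9] deliver 0→2 → ∅
[10] deliver 1→0 → ∅
[11] deliver 2→1 → ∅
[12] propose(1,'x') → N1(lead t2 [x])
[13] timeout(2) → N2(cand t2 [-])
[14] propose(1,'q') → N1(lead t2 [x,q])
[15] propose(1,'r') → N1(lead t2 [x,q,r])
[16] deliver 1→2 → ∅
[17] deliver 2→1 → ∅
[18] propose(1,'w') → N1(lead t2 [x,q,r,w])
[19] deliver 1→2 → N2(foll t2 [x])

x,q,r,w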